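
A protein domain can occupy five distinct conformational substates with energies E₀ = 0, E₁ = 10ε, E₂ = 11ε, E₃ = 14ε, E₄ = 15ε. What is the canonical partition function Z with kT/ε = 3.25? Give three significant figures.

Z = 1.10

Eᵢ/kT = 0, 3.0769, 3.3846, 4.3077, 4.6154.
Z = Σ e^(−Eᵢ/kT) = e^(−0) + e^(−3.0769) + e^(−3.3846) + e^(−4.3077) + e^(−4.6154) = 1.0000 + 0.046102 + 0.033891 + 0.013464 + 0.0098982 = 1.1034.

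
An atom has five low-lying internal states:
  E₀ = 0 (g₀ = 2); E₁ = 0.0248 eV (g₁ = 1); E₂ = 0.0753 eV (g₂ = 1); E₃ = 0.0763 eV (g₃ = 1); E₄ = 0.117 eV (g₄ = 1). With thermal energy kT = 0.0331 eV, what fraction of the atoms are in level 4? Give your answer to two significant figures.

0.011

Eᵢ/kT = 0, 0.7492, 2.275, 2.305, 3.535.
Z = Σ gᵢe^(−Eᵢ/kT) = 2·e^(−0) + 1·e^(−0.7492) + 1·e^(−2.275) + 1·e^(−2.305) + 1·e^(−3.535) = 2.000 + 0.4727 + 0.1028 + 0.09976 + 0.02916 = 2.704.
P₄ = g₄ e^(−E₄/kT) / Z = 0.02916/2.704 = 0.011.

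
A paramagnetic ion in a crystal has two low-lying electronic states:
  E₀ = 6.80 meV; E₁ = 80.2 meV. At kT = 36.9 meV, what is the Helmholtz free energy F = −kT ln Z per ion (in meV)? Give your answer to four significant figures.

Eᵢ/kT = 0.184282, 2.17344.
Z = Σ e^(−Eᵢ/kT) = e^(−0.184282) + e^(−2.17344) = 0.831701 + 0.113786 = 0.945487.
F = −kT ln Z = −36.9 × ln(0.945487) = −36.9 × -0.0560551 = 2.068 meV.

2.068 meV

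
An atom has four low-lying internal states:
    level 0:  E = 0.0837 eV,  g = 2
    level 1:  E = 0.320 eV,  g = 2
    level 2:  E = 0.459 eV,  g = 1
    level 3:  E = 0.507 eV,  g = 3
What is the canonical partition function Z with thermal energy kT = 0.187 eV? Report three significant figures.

Eᵢ/kT = 0.44759, 1.7112, 2.4545, 2.7112.
Z = Σ gᵢe^(−Eᵢ/kT) = 2·e^(−0.44759) + 2·e^(−1.7112) + 1·e^(−2.4545) + 3·e^(−2.7112) = 1.2783 + 0.36130 + 0.085906 + 0.19937 = 1.9249.

Z = 1.92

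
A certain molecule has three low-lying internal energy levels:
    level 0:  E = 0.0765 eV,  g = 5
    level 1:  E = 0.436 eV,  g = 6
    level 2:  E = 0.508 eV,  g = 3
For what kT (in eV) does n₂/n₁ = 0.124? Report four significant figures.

0.05164 eV

n₂/n₁ = (g₂/g₁) exp[−(E₂−E₁)/kT] = 0.124.
⇒ (E₂−E₁)/kT = ln((3/6)/0.124) = ln(4.03226) = 1.39433.
kT = 0.072 eV / 1.39433 = 0.05164 eV.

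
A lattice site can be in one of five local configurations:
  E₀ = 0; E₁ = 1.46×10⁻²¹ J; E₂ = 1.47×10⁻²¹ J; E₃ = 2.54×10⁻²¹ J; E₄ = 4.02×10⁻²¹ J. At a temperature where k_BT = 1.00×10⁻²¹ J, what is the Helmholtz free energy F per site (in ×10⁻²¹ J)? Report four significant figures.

-0.4440 ×10⁻²¹ J

Eᵢ/kT = 0, 1.46000, 1.47000, 2.54000, 4.02000.
Z = Σ e^(−Eᵢ/kT) = e^(−0) + e^(−1.46000) + e^(−1.47000) + e^(−2.54000) + e^(−4.02000) = 1.00000 + 0.232236 + 0.229925 + 0.0788664 + 0.0179530 = 1.55898.
F = −kT ln Z = −1.00 × ln(1.55898) = −1.00 × 0.444032 = -0.4440 ×10⁻²¹ J.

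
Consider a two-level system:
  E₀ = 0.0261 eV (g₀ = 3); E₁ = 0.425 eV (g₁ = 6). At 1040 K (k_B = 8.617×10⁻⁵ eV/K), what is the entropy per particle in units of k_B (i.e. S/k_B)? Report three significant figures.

k_BT = 8.617×10⁻⁵ × 1040 K = 0.089617 eV.
Eᵢ/kT = 0.29124, 4.7424.
Z = Σ gᵢe^(−Eᵢ/kT) = 3·e^(−0.29124) + 6·e^(−4.7424) = 2.2420 + 0.052306 = 2.2943.
⟨E⟩ = Σ EᵢPᵢ = 0.035194 eV.
S/k_B = ln Z + ⟨E⟩/kT = ln(2.2943) + 0.035194/0.089617 = 0.83043 + 0.39272 = 1.22.

1.22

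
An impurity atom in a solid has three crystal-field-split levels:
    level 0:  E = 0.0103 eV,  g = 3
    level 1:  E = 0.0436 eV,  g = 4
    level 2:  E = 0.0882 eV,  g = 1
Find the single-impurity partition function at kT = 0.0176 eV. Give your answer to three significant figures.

Z = 2.01

Eᵢ/kT = 0.58523, 2.4773, 5.0114.
Z = Σ gᵢe^(−Eᵢ/kT) = 3·e^(−0.58523) + 4·e^(−2.4773) + 1·e^(−5.0114) = 1.6709 + 0.33588 + 0.0066616 = 2.0134.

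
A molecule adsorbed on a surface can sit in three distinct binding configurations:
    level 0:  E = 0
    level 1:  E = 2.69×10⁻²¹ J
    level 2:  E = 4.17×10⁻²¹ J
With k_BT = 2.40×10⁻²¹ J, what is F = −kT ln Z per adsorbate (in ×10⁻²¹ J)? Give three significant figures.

Eᵢ/kT = 0, 1.1208, 1.7375.
Z = Σ e^(−Eᵢ/kT) = e^(−0) + e^(−1.1208) + e^(−1.7375) = 1.0000 + 0.32602 + 0.17596 = 1.5020.
F = −kT ln Z = −2.40 × ln(1.5020) = −2.40 × 0.40680 = -0.976 ×10⁻²¹ J.

-0.976 ×10⁻²¹ J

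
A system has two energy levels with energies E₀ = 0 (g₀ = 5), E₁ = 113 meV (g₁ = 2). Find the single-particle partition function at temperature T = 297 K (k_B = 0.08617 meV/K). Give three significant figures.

Z = 5.02

k_BT = 0.08617 × 297 K = 25.592 meV.
Eᵢ/kT = 0, 4.4154.
Z = Σ gᵢe^(−Eᵢ/kT) = 5·e^(−0) + 2·e^(−4.4154) = 5.0000 + 0.024179 = 5.0242.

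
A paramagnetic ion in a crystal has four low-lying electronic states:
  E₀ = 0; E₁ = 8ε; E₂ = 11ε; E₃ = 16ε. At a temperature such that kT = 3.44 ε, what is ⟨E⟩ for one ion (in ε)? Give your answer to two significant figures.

1.2 ε

Eᵢ/kT = 0, 2.326, 3.198, 4.651.
Z = Σ e^(−Eᵢ/kT) = e^(−0) + e^(−2.326) + e^(−3.198) + e^(−4.651) = 1.000 + 0.09769 + 0.04084 + 0.009552 = 1.148.
⟨E⟩ = Σ Eᵢ e^(−Eᵢ/kT) / Z = (0·1.000 + 8·0.09769 + 11·0.04084 + 16·0.009552) / 1.148 = 1.2 ε.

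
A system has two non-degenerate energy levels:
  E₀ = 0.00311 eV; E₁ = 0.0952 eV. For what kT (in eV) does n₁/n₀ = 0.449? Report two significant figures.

0.12 eV

n₁/n₀ = exp[−(E₁−E₀)/kT] = 0.449.
⇒ (E₁−E₀)/kT = ln(1/0.449) = ln(2.227) = 0.8007.
kT = 0.09209 eV / 0.8007 = 0.12 eV.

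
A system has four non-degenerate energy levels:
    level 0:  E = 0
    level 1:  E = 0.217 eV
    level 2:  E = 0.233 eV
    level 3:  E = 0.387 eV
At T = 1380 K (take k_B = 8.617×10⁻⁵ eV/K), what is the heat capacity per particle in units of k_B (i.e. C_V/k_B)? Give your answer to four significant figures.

0.8395

k_BT = 8.617×10⁻⁵ × 1380 K = 0.118915 eV.
Eᵢ/kT = 0, 1.82483, 1.95938, 3.25443.
Z = Σ e^(−Eᵢ/kT) = e^(−0) + e^(−1.82483) + e^(−1.95938) + e^(−3.25443) = 1.00000 + 0.161245 + 0.140946 + 0.0386028 = 1.34079.
⟨E⟩ = 0.0617322 eV, ⟨E²⟩ = 0.0156819 eV².
C_V/k_B = (⟨E²⟩ − ⟨E⟩²)/(kT)² = (0.0156819 − 0.00381086)/0.0141408 = 0.8395.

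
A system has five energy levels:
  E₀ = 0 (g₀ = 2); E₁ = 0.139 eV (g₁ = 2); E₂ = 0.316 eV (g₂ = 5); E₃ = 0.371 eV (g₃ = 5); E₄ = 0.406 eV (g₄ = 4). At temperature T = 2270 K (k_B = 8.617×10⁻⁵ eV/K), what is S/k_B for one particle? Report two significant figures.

k_BT = 8.617×10⁻⁵ × 2270 K = 0.1956 eV.
Eᵢ/kT = 0, 0.7106, 1.616, 1.897, 2.076.
Z = Σ gᵢe^(−Eᵢ/kT) = 2·e^(−0) + 2·e^(−0.7106) + 5·e^(−1.616) + 5·e^(−1.897) + 4·e^(−2.076) = 2.000 + 0.9827 + 0.9935 + 0.7501 + 0.5017 = 5.228.
⟨E⟩ = Σ EᵢPᵢ = 0.1784 eV.
S/k_B = ln Z + ⟨E⟩/kT = ln(5.228) + 0.1784/0.1956 = 1.654 + 0.9121 = 2.6.

2.6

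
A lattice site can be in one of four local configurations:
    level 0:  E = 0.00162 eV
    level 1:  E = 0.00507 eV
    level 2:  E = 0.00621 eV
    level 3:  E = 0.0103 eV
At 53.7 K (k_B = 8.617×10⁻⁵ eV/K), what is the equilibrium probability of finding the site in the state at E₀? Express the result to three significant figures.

k_BT = 8.617×10⁻⁵ × 53.7 K = 0.0046273 eV.
Eᵢ/kT = 0.35010, 1.0957, 1.3420, 2.2259.
Z = Σ e^(−Eᵢ/kT) = e^(−0.35010) + e^(−1.0957) + e^(−1.3420) + e^(−2.2259) = 0.70462 + 0.33431 + 0.26132 + 0.10797 = 1.4082.
P₀ = e^(−E₀/kT) / Z = 0.70462/1.4082 = 0.500.

0.500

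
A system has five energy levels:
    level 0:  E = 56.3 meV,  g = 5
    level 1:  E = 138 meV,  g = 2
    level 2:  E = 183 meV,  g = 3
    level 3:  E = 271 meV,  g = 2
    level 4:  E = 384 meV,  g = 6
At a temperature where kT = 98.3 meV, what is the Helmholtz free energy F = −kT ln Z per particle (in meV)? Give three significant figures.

Eᵢ/kT = 0.57274, 1.4039, 1.8616, 2.7569, 3.9064.
Z = Σ gᵢe^(−Eᵢ/kT) = 5·e^(−0.57274) + 2·e^(−1.4039) + 3·e^(−1.8616) + 2·e^(−2.7569) + 6·e^(−3.9064) = 2.8199 + 0.49127 + 0.46627 + 0.12698 + 0.12068 = 4.0251.
F = −kT ln Z = −98.3 × ln(4.0251) = −98.3 × 1.3925 = -137 meV.

-137 meV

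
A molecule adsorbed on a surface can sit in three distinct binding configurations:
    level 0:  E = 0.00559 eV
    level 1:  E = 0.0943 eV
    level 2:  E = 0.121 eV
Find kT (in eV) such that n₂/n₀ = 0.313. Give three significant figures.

0.0994 eV

n₂/n₀ = exp[−(E₂−E₀)/kT] = 0.313.
⇒ (E₂−E₀)/kT = ln(1/0.313) = ln(3.1949) = 1.1616.
kT = 0.11541 eV / 1.1616 = 0.0994 eV.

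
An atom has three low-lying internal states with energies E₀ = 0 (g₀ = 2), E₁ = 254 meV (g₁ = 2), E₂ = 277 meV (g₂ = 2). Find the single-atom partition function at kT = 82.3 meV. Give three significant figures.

Eᵢ/kT = 0, 3.0863, 3.3657.
Z = Σ gᵢe^(−Eᵢ/kT) = 2·e^(−0) + 2·e^(−3.0863) + 2·e^(−3.3657) = 2.0000 + 0.091341 + 0.069076 = 2.1604.

Z = 2.16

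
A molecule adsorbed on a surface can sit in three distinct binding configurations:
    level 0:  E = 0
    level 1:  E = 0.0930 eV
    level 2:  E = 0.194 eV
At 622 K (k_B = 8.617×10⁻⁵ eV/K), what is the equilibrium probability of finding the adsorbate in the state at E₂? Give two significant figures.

k_BT = 8.617×10⁻⁵ × 622 K = 0.05360 eV.
Eᵢ/kT = 0, 1.735, 3.619.
Z = Σ e^(−Eᵢ/kT) = e^(−0) + e^(−1.735) + e^(−3.619) = 1.000 + 0.1764 + 0.02681 = 1.203.
P₂ = e^(−E₂/kT) / Z = 0.02681/1.203 = 0.022.

0.022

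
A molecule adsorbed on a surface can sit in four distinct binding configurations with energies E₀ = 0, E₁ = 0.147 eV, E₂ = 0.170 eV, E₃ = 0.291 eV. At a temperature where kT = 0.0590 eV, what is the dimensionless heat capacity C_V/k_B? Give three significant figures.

Eᵢ/kT = 0, 2.4915, 2.8814, 4.9322.
Z = Σ e^(−Eᵢ/kT) = e^(−0) + e^(−2.4915) + e^(−2.8814) + e^(−4.9322) = 1.0000 + 0.082786 + 0.056056 + 0.0072106 = 1.1461.
⟨E⟩ = 0.020764 eV, ⟨E²⟩ = 0.0035071 eV².
C_V/k_B = (⟨E²⟩ − ⟨E⟩²)/(kT)² = (0.0035071 − 0.00043114)/0.0034810 = 0.884.

0.884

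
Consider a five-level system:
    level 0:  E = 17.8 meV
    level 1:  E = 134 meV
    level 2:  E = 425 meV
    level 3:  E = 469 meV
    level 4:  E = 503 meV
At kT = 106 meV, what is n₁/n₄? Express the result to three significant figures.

32.5

n₁/n₄ = exp[−(E₁−E₄)/kT] = exp(−(-369 meV)/(106 meV)) = exp(3.4811) = 32.5.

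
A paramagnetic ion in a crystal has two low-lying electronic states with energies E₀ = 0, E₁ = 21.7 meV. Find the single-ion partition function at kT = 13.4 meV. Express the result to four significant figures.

Z = 1.198

Eᵢ/kT = 0, 1.61940.
Z = Σ e^(−Eᵢ/kT) = e^(−0) + e^(−1.61940) = 1.00000 + 0.198017 = 1.19802.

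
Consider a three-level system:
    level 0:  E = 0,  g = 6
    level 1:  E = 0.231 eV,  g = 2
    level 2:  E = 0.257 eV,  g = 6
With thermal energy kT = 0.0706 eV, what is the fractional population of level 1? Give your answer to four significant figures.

Eᵢ/kT = 0, 3.27195, 3.64023.
Z = Σ gᵢe^(−Eᵢ/kT) = 6·e^(−0) + 2·e^(−3.27195) + 6·e^(−3.64023) = 6.00000 + 0.0758648 + 0.157478 = 6.23334.
P₁ = g₁ e^(−E₁/kT) / Z = 0.0758648/6.23334 = 0.01217.

0.01217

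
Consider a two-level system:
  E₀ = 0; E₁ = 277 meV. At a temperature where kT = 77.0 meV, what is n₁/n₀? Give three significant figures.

0.0274

n₁/n₀ = exp[−(E₁−E₀)/kT] = exp(−(277 meV)/(77.0 meV)) = exp(-3.5974) = 0.0274.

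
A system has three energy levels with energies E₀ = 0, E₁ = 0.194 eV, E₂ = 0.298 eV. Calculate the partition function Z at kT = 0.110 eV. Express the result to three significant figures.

Eᵢ/kT = 0, 1.7636, 2.7091.
Z = Σ e^(−Eᵢ/kT) = e^(−0) + e^(−1.7636) + e^(−2.7091) = 1.0000 + 0.17143 + 0.066597 = 1.2380.

Z = 1.24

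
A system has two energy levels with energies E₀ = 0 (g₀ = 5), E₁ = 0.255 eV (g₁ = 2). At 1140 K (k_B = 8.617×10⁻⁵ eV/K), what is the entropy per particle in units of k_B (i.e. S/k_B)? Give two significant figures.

1.7

k_BT = 8.617×10⁻⁵ × 1140 K = 0.09823 eV.
Eᵢ/kT = 0, 2.596.
Z = Σ gᵢe^(−Eᵢ/kT) = 5·e^(−0) + 2·e^(−2.596) = 5.000 + 0.1491 = 5.149.
⟨E⟩ = Σ EᵢPᵢ = 0.007384 eV.
S/k_B = ln Z + ⟨E⟩/kT = ln(5.149) + 0.007384/0.09823 = 1.639 + 0.07517 = 1.7.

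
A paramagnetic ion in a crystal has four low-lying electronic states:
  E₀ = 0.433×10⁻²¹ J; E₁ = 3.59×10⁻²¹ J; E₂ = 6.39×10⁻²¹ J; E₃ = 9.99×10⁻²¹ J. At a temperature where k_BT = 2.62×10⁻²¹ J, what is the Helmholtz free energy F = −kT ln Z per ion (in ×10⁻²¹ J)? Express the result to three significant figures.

-0.502 ×10⁻²¹ J

Eᵢ/kT = 0.16527, 1.3702, 2.4389, 3.8130.
Z = Σ e^(−Eᵢ/kT) = e^(−0.16527) + e^(−1.3702) + e^(−2.4389) + e^(−3.8130) = 0.84766 + 0.25406 + 0.087257 + 0.022082 = 1.2111.
F = −kT ln Z = −2.62 × ln(1.2111) = −2.62 × 0.19153 = -0.502 ×10⁻²¹ J.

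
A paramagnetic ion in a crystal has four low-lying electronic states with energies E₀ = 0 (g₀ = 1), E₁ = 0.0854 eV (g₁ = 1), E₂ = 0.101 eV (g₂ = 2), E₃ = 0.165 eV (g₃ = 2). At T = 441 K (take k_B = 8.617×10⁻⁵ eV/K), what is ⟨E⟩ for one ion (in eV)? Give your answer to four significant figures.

0.02160 eV

k_BT = 8.617×10⁻⁵ × 441 K = 0.0380010 eV.
Eᵢ/kT = 0, 2.24731, 2.65782, 4.34199.
Z = Σ gᵢe^(−Eᵢ/kT) = 1·e^(−0) + 1·e^(−2.24731) + 2·e^(−2.65782) + 2·e^(−4.34199) = 1.00000 + 0.105683 + 0.140202 + 0.0260212 = 1.27191.
⟨E⟩ = Σ Eᵢ gᵢe^(−Eᵢ/kT) / Z = (0·1.00000 + 0.0854·0.105683 + 0.101·0.140202 + 0.165·0.0260212) / 1.27191 = 0.02160 eV.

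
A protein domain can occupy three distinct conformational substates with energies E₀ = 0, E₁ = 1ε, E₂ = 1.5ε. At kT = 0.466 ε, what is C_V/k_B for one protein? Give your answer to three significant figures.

0.716

Eᵢ/kT = 0, 2.1459, 3.2189.
Z = Σ e^(−Eᵢ/kT) = e^(−0) + e^(−2.1459) + e^(−3.2189) = 1.0000 + 0.11696 + 0.039999 = 1.1570.
⟨E⟩ = 0.15295 ε, ⟨E²⟩ = 0.17887 ε².
C_V/k_B = (⟨E²⟩ − ⟨E⟩²)/(kT)² = (0.17887 − 0.023394)/0.21716 = 0.716.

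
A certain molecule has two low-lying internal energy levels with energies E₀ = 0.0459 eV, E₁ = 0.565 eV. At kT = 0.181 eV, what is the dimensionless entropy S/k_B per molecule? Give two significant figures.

0.21

Eᵢ/kT = 0.2536, 3.122.
Z = Σ e^(−Eᵢ/kT) = e^(−0.2536) + e^(−3.122) = 0.7760 + 0.04407 = 0.8201.
⟨E⟩ = Σ EᵢPᵢ = 0.07379 eV.
S/k_B = ln Z + ⟨E⟩/kT = ln(0.8201) + 0.07379/0.181 = -0.1983 + 0.4077 = 0.21.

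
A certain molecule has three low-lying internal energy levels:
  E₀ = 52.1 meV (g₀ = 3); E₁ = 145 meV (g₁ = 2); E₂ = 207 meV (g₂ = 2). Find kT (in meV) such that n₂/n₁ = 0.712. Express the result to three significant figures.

n₂/n₁ = (g₂/g₁) exp[−(E₂−E₁)/kT] = 0.712.
⇒ (E₂−E₁)/kT = ln((2/2)/0.712) = ln(1.4045) = 0.33968.
kT = 62 meV / 0.33968 = 183 meV.

183 meV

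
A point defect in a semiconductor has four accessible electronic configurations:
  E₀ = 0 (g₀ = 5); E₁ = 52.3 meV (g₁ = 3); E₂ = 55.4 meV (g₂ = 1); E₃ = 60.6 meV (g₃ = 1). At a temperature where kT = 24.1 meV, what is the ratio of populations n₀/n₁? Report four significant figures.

14.60

n₀/n₁ = (g₀/g₁) exp[−(E₀−E₁)/kT] = (5/3) × exp(−(-52.3 meV)/(24.1 meV)) = (5/3) × exp(2.17012) = 14.60.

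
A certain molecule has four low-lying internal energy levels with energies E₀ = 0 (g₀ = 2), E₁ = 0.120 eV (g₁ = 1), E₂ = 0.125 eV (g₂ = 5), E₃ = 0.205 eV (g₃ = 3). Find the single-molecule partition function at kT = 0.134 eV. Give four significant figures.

Z = 5.025

Eᵢ/kT = 0, 0.895522, 0.932836, 1.52985.
Z = Σ gᵢe^(−Eᵢ/kT) = 2·e^(−0) + 1·e^(−0.895522) + 5·e^(−0.932836) + 3·e^(−1.52985) = 2.00000 + 0.408394 + 1.96718 + 0.649704 = 5.02528.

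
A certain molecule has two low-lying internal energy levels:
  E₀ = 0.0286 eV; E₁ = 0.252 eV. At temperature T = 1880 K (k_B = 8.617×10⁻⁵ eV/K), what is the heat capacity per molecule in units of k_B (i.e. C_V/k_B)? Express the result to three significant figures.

0.306

k_BT = 8.617×10⁻⁵ × 1880 K = 0.16200 eV.
Eᵢ/kT = 0.17654, 1.5556.
Z = Σ e^(−Eᵢ/kT) = e^(−0.17654) + e^(−1.5556) = 0.83817 + 0.21106 = 1.0492.
⟨E⟩ = 0.073541 eV, ⟨E²⟩ = 0.013428 eV².
C_V/k_B = (⟨E²⟩ − ⟨E⟩²)/(kT)² = (0.013428 − 0.0054083)/0.026244 = 0.306.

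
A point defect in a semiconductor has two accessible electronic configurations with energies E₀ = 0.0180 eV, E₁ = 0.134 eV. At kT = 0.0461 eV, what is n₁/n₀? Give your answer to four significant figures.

n₁/n₀ = exp[−(E₁−E₀)/kT] = exp(−(0.1160 eV)/(0.0461 eV)) = exp(-2.51627) = 0.08076.

0.08076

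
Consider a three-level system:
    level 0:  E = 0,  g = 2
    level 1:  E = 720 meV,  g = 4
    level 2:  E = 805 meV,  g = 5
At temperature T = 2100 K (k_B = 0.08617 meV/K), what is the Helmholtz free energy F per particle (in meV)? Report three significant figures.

-137 meV

k_BT = 0.08617 × 2100 K = 180.96 meV.
Eᵢ/kT = 0, 3.9788, 4.4485.
Z = Σ gᵢe^(−Eᵢ/kT) = 2·e^(−0) + 4·e^(−3.9788) + 5·e^(−4.4485) = 2.0000 + 0.074832 + 0.058480 = 2.1333.
F = −kT ln Z = −180.96 × ln(2.1333) = −180.96 × 0.75767 = -137 meV.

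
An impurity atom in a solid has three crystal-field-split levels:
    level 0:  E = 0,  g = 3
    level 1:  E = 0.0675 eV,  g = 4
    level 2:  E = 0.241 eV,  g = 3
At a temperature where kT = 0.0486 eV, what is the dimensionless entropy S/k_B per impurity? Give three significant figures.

1.76

Eᵢ/kT = 0, 1.3889, 4.9588.
Z = Σ gᵢe^(−Eᵢ/kT) = 3·e^(−0) + 4·e^(−1.3889) + 3·e^(−4.9588) = 3.0000 + 0.99740 + 0.021064 = 4.0185.
⟨E⟩ = Σ EᵢPᵢ = 0.018017 eV.
S/k_B = ln Z + ⟨E⟩/kT = ln(4.0185) + 0.018017/0.0486 = 1.3909 + 0.37072 = 1.76.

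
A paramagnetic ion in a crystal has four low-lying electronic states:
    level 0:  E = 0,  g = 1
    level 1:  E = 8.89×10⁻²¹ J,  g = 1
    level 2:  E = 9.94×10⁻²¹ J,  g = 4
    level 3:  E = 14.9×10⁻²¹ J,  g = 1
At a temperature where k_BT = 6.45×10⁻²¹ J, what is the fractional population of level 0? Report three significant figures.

Eᵢ/kT = 0, 1.3783, 1.5411, 2.3101.
Z = Σ gᵢe^(−Eᵢ/kT) = 1·e^(−0) + 1·e^(−1.3783) + 4·e^(−1.5411) + 1·e^(−2.3101) = 1.0000 + 0.25201 + 0.85658 + 0.099251 = 2.2078.
P₀ = g₀ e^(−E₀/kT) / Z = 1.0000/2.2078 = 0.453.

0.453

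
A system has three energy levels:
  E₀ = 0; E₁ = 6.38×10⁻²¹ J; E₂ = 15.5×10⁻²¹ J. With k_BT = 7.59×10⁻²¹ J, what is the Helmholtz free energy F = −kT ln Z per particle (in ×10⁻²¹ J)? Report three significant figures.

-3.38 ×10⁻²¹ J

Eᵢ/kT = 0, 0.84058, 2.0422.
Z = Σ e^(−Eᵢ/kT) = e^(−0) + e^(−0.84058) + e^(−2.0422) = 1.0000 + 0.43146 + 0.12974 = 1.5612.
F = −kT ln Z = −7.59 × ln(1.5612) = −7.59 × 0.44545 = -3.38 ×10⁻²¹ J.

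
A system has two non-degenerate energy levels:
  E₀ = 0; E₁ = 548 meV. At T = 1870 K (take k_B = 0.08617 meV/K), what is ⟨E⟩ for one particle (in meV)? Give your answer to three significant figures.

k_BT = 0.08617 × 1870 K = 161.14 meV.
Eᵢ/kT = 0, 3.4008.
Z = Σ e^(−Eᵢ/kT) = e^(−0) + e^(−3.4008) = 1.0000 + 0.033347 = 1.0333.
⟨E⟩ = Σ Eᵢ e^(−Eᵢ/kT) / Z = (0·1.0000 + 548·0.033347) / 1.0333 = 17.7 meV.

17.7 meV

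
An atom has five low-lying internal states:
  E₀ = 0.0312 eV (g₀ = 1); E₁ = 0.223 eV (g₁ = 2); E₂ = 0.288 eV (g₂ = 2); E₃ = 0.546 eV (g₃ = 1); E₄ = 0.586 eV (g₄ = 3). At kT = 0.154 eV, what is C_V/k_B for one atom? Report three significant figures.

0.920

Eᵢ/kT = 0.20260, 1.4481, 1.8701, 3.5455, 3.8052.
Z = Σ gᵢe^(−Eᵢ/kT) = 1·e^(−0.20260) + 2·e^(−1.4481) + 2·e^(−1.8701) + 1·e^(−3.5455) + 3·e^(−3.8052) = 0.81660 + 0.47003 + 0.30822 + 0.028854 + 0.066764 = 1.6905.
⟨E⟩ = 0.16205 eV, ⟨E²⟩ = 0.048070 eV².
C_V/k_B = (⟨E²⟩ − ⟨E⟩²)/(kT)² = (0.048070 − 0.026260)/0.023716 = 0.920.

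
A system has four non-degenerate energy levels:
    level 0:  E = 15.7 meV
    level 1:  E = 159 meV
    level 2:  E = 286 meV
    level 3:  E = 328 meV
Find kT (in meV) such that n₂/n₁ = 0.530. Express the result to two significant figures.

n₂/n₁ = exp[−(E₂−E₁)/kT] = 0.530.
⇒ (E₂−E₁)/kT = ln(1/0.530) = ln(1.887) = 0.6350.
kT = 127 meV / 0.6350 = 200 meV.

200 meV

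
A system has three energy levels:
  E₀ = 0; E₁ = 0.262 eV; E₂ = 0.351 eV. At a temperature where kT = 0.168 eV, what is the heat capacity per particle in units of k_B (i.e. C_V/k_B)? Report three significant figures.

Eᵢ/kT = 0, 1.5595, 2.0893.
Z = Σ e^(−Eᵢ/kT) = e^(−0) + e^(−1.5595) + e^(−2.0893) = 1.0000 + 0.21024 + 0.12377 = 1.3340.
⟨E⟩ = 0.073858 eV, ⟨E²⟩ = 0.022249 eV².
C_V/k_B = (⟨E²⟩ − ⟨E⟩²)/(kT)² = (0.022249 − 0.0054550)/0.028224 = 0.595.

0.595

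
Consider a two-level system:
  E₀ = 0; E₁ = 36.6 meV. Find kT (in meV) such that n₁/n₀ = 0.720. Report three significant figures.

n₁/n₀ = exp[−(E₁−E₀)/kT] = 0.720.
⇒ (E₁−E₀)/kT = ln(1/0.720) = ln(1.3889) = 0.32851.
kT = 36.6 meV / 0.32851 = 111 meV.

111 meV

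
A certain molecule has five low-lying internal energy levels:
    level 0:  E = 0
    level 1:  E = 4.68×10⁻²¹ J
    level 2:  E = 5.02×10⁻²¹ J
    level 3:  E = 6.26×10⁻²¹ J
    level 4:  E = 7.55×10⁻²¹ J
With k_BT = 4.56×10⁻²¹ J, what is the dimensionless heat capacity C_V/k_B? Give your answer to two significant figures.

0.41

Eᵢ/kT = 0, 1.026, 1.101, 1.373, 1.656.
Z = Σ e^(−Eᵢ/kT) = e^(−0) + e^(−1.026) + e^(−1.101) + e^(−1.373) + e^(−1.656) = 1.000 + 0.3584 + 0.3325 + 0.2533 + 0.1909 = 2.135.
⟨E⟩ = 2.985, ⟨E²⟩ = 17.35.
C_V/k_B = (⟨E²⟩ − ⟨E⟩²)/(kT)² = (17.35 − 8.910)/20.79 = 0.41.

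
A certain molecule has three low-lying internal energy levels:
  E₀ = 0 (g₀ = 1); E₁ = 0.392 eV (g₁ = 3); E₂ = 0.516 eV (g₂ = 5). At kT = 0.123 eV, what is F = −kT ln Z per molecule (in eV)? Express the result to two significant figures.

Eᵢ/kT = 0, 3.187, 4.195.
Z = Σ gᵢe^(−Eᵢ/kT) = 1·e^(−0) + 3·e^(−3.187) + 5·e^(−4.195) = 1.000 + 0.1239 + 0.07535 = 1.199.
F = −kT ln Z = −0.123 × ln(1.199) = −0.123 × 0.1815 = -0.022 eV.

-0.022 eV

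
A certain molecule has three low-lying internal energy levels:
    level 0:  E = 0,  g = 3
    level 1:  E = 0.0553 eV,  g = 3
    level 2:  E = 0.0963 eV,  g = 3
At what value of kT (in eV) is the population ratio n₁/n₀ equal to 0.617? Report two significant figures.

n₁/n₀ = (g₁/g₀) exp[−(E₁−E₀)/kT] = 0.617.
⇒ (E₁−E₀)/kT = ln((3/3)/0.617) = ln(1.621) = 0.4830.
kT = 0.0553 eV / 0.4830 = 0.11 eV.

0.11 eV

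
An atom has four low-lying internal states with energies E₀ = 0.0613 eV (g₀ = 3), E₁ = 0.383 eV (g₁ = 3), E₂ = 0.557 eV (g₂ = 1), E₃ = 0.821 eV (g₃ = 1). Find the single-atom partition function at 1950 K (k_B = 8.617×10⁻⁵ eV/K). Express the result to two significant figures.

k_BT = 8.617×10⁻⁵ × 1950 K = 0.1680 eV.
Eᵢ/kT = 0.3649, 2.280, 3.315, 4.887.
Z = Σ gᵢe^(−Eᵢ/kT) = 3·e^(−0.3649) + 3·e^(−2.280) + 1·e^(−3.315) + 1·e^(−4.887) = 2.083 + 0.3069 + 0.03633 + 0.007544 = 2.434.

Z = 2.4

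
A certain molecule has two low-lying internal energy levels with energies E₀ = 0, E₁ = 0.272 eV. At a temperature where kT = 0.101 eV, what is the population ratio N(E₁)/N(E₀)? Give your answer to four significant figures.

0.06767

n₁/n₀ = exp[−(E₁−E₀)/kT] = exp(−(0.272 eV)/(0.101 eV)) = exp(-2.69307) = 0.06767.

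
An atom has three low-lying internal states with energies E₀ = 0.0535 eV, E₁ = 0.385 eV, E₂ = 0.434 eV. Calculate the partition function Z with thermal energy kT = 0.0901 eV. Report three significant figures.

Eᵢ/kT = 0.59378, 4.2730, 4.8169.
Z = Σ e^(−Eᵢ/kT) = e^(−0.59378) + e^(−4.2730) + e^(−4.8169) = 0.55224 + 0.013940 + 0.0080918 = 0.57427.

Z = 0.574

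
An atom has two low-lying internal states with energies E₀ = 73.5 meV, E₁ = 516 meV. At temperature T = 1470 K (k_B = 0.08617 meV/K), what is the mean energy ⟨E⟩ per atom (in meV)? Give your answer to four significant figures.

86.55 meV

k_BT = 0.08617 × 1470 K = 126.670 meV.
Eᵢ/kT = 0.580248, 4.07358.
Z = Σ e^(−Eᵢ/kT) = e^(−0.580248) + e^(−4.07358) = 0.559760 + 0.0170164 = 0.576776.
⟨E⟩ = Σ Eᵢ e^(−Eᵢ/kT) / Z = (73.5·0.559760 + 516·0.0170164) / 0.576776 = 86.55 meV.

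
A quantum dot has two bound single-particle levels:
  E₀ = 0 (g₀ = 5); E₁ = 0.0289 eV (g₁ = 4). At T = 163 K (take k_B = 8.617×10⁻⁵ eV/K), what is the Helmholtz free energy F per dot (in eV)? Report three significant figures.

k_BT = 8.617×10⁻⁵ × 163 K = 0.014046 eV.
Eᵢ/kT = 0, 2.0575.
Z = Σ gᵢe^(−Eᵢ/kT) = 5·e^(−0) + 4·e^(−2.0575) = 5.0000 + 0.51109 = 5.5111.
F = −kT ln Z = −0.014046 × ln(5.5111) = −0.014046 × 1.7068 = -0.0240 eV.

-0.0240 eV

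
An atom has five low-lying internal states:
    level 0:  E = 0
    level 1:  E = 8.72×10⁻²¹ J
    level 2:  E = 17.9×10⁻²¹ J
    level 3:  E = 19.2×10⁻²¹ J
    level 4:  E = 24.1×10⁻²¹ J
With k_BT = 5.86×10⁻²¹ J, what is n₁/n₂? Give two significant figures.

4.8

n₁/n₂ = exp[−(E₁−E₂)/kT] = exp(−(-9.18 ×10⁻²¹ J)/(5.86 ×10⁻²¹ J)) = exp(1.567) = 4.8.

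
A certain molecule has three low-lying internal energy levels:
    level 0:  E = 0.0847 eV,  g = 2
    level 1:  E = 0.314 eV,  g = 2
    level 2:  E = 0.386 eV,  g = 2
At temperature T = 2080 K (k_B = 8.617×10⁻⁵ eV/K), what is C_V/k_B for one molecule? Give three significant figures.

k_BT = 8.617×10⁻⁵ × 2080 K = 0.17923 eV.
Eᵢ/kT = 0.47258, 1.7519, 2.1537.
Z = Σ gᵢe^(−Eᵢ/kT) = 2·e^(−0.47258) + 2·e^(−1.7519) + 2·e^(−2.1537) = 1.2468 + 0.34689 + 0.23211 = 1.8258.
⟨E⟩ = 0.16657 eV, ⟨E²⟩ = 0.042573 eV².
C_V/k_B = (⟨E²⟩ − ⟨E⟩²)/(kT)² = (0.042573 − 0.027746)/0.032123 = 0.462.

0.462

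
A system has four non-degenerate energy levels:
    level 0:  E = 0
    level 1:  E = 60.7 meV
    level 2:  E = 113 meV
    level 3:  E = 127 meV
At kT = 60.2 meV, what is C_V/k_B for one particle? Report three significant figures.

0.576

Eᵢ/kT = 0, 1.0083, 1.8771, 2.1096.
Z = Σ e^(−Eᵢ/kT) = e^(−0) + e^(−1.0083) + e^(−1.8771) + e^(−2.1096) = 1.0000 + 0.36484 + 0.15303 + 0.12129 = 1.6392.
⟨E⟩ = 33.457 meV, ⟨E²⟩ = 3205.6 meV².
C_V/k_B = (⟨E²⟩ − ⟨E⟩²)/(kT)² = (3205.6 − 1119.4)/3624.0 = 0.576.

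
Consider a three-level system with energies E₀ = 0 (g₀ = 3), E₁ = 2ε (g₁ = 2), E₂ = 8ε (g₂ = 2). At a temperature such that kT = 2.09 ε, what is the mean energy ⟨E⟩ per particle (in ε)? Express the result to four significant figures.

0.4944 ε

Eᵢ/kT = 0, 0.956938, 3.82775.
Z = Σ gᵢe^(−Eᵢ/kT) = 3·e^(−0) + 2·e^(−0.956938) + 2·e^(−3.82775) = 3.00000 + 0.768134 + 0.0435170 = 3.81165.
⟨E⟩ = Σ Eᵢ gᵢe^(−Eᵢ/kT) / Z = (0·3.00000 + 2·0.768134 + 8·0.0435170) / 3.81165 = 0.4944 ε.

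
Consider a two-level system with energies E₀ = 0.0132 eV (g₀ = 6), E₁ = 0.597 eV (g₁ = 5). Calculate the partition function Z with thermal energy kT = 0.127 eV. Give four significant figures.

Z = 5.453

Eᵢ/kT = 0.103937, 4.70079.
Z = Σ gᵢe^(−Eᵢ/kT) = 6·e^(−0.103937) + 5·e^(−4.70079) = 5.40769 + 0.0454405 = 5.45313.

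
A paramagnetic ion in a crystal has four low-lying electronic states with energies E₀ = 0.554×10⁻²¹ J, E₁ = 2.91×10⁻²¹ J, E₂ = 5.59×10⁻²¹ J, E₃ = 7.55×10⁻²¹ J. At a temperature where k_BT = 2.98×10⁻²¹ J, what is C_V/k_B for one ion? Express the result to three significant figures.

0.505

Eᵢ/kT = 0.18591, 0.97651, 1.8758, 2.5336.
Z = Σ e^(−Eᵢ/kT) = e^(−0.18591) + e^(−0.97651) + e^(−1.8758) + e^(−2.5336) = 0.83035 + 0.37662 + 0.15323 + 0.079373 = 1.4396.
⟨E⟩ = 2.0921, ⟨E²⟩ = 8.8613.
C_V/k_B = (⟨E²⟩ − ⟨E⟩²)/(kT)² = (8.8613 − 4.3769)/8.8804 = 0.505.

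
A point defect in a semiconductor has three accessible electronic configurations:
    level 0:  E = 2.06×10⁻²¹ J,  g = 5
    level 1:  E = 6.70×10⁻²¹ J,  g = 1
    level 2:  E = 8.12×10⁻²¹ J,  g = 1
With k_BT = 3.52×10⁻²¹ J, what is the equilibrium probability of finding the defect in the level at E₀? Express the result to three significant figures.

0.918

Eᵢ/kT = 0.58523, 1.9034, 2.3068.
Z = Σ gᵢe^(−Eᵢ/kT) = 5·e^(−0.58523) + 1·e^(−1.9034) + 1·e^(−2.3068) = 2.7849 + 0.14906 + 0.099579 = 3.0335.
P₀ = g₀ e^(−E₀/kT) / Z = 2.7849/3.0335 = 0.918.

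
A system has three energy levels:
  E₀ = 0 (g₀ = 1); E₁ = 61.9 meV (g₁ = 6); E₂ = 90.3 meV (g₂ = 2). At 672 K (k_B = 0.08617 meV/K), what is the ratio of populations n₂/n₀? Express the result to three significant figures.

k_BT = 0.08617 × 672 K = 57.906 meV.
n₂/n₀ = (g₂/g₀) exp[−(E₂−E₀)/kT] = (2/1) × exp(−(90.3 meV)/(57.906 meV)) = (2/1) × exp(-1.5594) = 0.421.

0.421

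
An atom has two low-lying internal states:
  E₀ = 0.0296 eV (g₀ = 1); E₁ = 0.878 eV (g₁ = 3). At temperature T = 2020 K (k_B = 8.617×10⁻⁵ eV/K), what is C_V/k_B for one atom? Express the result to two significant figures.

k_BT = 8.617×10⁻⁵ × 2020 K = 0.1741 eV.
Eᵢ/kT = 0.1700, 5.043.
Z = Σ gᵢe^(−Eᵢ/kT) = 1·e^(−0.1700) + 3·e^(−5.043) = 0.8437 + 0.01936 = 0.8631.
⟨E⟩ = 0.04863 eV, ⟨E²⟩ = 0.01815 eV².
C_V/k_B = (⟨E²⟩ − ⟨E⟩²)/(kT)² = (0.01815 − 0.002365)/0.03031 = 0.52.

0.52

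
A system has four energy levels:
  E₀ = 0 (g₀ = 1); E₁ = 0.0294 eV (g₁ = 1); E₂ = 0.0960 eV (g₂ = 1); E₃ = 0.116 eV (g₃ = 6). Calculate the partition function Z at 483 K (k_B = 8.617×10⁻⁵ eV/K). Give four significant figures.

k_BT = 8.617×10⁻⁵ × 483 K = 0.0416201 eV.
Eᵢ/kT = 0, 0.706389, 2.30658, 2.78711.
Z = Σ gᵢe^(−Eᵢ/kT) = 1·e^(−0) + 1·e^(−0.706389) + 1·e^(−2.30658) + 6·e^(−2.78711) = 1.00000 + 0.493423 + 0.0996013 + 0.369594 = 1.96262.

Z = 1.963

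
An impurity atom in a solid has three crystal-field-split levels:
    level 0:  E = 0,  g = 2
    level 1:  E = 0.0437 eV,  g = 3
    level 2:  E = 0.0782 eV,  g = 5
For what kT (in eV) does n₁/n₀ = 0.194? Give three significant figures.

0.0214 eV

n₁/n₀ = (g₁/g₀) exp[−(E₁−E₀)/kT] = 0.194.
⇒ (E₁−E₀)/kT = ln((3/2)/0.194) = ln(7.7320) = 2.0454.
kT = 0.0437 eV / 2.0454 = 0.0214 eV.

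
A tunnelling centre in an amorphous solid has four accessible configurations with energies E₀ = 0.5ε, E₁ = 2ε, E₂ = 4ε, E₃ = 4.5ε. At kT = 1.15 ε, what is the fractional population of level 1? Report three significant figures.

0.201

Eᵢ/kT = 0.43478, 1.7391, 3.4783, 3.9130.
Z = Σ e^(−Eᵢ/kT) = e^(−0.43478) + e^(−1.7391) + e^(−3.4783) + e^(−3.9130) = 0.64741 + 0.17568 + 0.030860 + 0.019980 = 0.87393.
P₁ = e^(−E₁/kT) / Z = 0.17568/0.87393 = 0.201.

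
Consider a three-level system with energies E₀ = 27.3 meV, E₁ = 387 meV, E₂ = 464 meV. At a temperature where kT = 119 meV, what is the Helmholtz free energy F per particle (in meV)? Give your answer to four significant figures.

Eᵢ/kT = 0.229412, 3.25210, 3.89916.
Z = Σ e^(−Eᵢ/kT) = e^(−0.229412) + e^(−3.25210) + e^(−3.89916) = 0.795001 + 0.0386929 + 0.0202589 = 0.853953.
F = −kT ln Z = −119 × ln(0.853953) = −119 × -0.157879 = 18.79 meV.

18.79 meV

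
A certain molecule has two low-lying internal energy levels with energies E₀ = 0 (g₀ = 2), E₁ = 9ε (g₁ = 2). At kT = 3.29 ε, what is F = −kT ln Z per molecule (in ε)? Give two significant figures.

-2.5 ε

Eᵢ/kT = 0, 2.736.
Z = Σ gᵢe^(−Eᵢ/kT) = 2·e^(−0) + 2·e^(−2.736) = 2.000 + 0.1297 = 2.130.
F = −kT ln Z = −3.29 × ln(2.130) = −3.29 × 0.7561 = -2.5 ε.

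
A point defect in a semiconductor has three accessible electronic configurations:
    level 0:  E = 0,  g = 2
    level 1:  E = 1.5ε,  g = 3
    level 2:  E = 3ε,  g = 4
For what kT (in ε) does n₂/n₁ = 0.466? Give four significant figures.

n₂/n₁ = (g₂/g₁) exp[−(E₂−E₁)/kT] = 0.466.
⇒ (E₂−E₁)/kT = ln((4/3)/0.466) = ln(2.86123) = 1.05125.
kT = 1.5ε / 1.05125 = 1.427 ε.

1.427 ε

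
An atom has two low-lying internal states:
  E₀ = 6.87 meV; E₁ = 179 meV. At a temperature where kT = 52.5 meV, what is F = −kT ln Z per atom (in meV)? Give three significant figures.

Eᵢ/kT = 0.13086, 3.4095.
Z = Σ e^(−Eᵢ/kT) = e^(−0.13086) + e^(−3.4095) = 0.87734 + 0.033058 = 0.91040.
F = −kT ln Z = −52.5 × ln(0.91040) = −52.5 × -0.093871 = 4.93 meV.

4.93 meV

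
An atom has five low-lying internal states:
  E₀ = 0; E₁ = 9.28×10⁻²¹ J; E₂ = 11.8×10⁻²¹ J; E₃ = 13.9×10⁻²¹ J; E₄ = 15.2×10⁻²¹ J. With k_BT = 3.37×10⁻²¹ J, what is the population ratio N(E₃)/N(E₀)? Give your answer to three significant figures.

n₃/n₀ = exp[−(E₃−E₀)/kT] = exp(−(13.9 ×10⁻²¹ J)/(3.37 ×10⁻²¹ J)) = exp(-4.1246) = 0.0162.

0.0162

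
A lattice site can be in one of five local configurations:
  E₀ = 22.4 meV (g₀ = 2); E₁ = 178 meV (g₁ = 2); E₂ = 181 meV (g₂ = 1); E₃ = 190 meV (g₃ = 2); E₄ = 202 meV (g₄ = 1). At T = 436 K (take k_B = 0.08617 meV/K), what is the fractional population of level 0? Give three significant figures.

0.962

k_BT = 0.08617 × 436 K = 37.570 meV.
Eᵢ/kT = 0.59622, 4.7378, 4.8177, 5.0572, 5.3766.
Z = Σ gᵢe^(−Eᵢ/kT) = 2·e^(−0.59622) + 2·e^(−4.7378) + 1·e^(−4.8177) + 2·e^(−5.0572) + 1·e^(−5.3766) = 1.1018 + 0.017516 + 0.0080854 + 0.012727 + 0.0046235 = 1.1448.
P₀ = g₀ e^(−E₀/kT) / Z = 1.1018/1.1448 = 0.962.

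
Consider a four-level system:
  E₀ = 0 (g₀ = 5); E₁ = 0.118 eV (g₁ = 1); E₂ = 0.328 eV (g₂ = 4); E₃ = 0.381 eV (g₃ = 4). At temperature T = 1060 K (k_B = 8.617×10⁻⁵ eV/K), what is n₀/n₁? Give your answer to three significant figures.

k_BT = 8.617×10⁻⁵ × 1060 K = 0.091340 eV.
n₀/n₁ = (g₀/g₁) exp[−(E₀−E₁)/kT] = (5/1) × exp(−(-0.118 eV)/(0.091340 eV)) = (5/1) × exp(1.2919) = 18.2.

18.2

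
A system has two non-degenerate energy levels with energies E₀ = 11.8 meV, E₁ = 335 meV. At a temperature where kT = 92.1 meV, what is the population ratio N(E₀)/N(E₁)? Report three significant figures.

n₀/n₁ = exp[−(E₀−E₁)/kT] = exp(−(-323.2 meV)/(92.1 meV)) = exp(3.5092) = 33.4.

33.4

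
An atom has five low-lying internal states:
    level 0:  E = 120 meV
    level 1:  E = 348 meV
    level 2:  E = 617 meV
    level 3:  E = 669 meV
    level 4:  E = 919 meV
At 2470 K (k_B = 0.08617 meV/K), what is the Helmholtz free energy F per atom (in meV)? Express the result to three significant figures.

28.3 meV

k_BT = 0.08617 × 2470 K = 212.84 meV.
Eᵢ/kT = 0.56380, 1.6350, 2.8989, 3.1432, 4.3178.
Z = Σ e^(−Eᵢ/kT) = e^(−0.56380) + e^(−1.6350) + e^(−2.8989) + e^(−3.1432) + e^(−4.3178) = 0.56904 + 0.19495 + 0.055084 + 0.043145 + 0.013329 = 0.87555.
F = −kT ln Z = −212.84 × ln(0.87555) = −212.84 × -0.13290 = 28.3 meV.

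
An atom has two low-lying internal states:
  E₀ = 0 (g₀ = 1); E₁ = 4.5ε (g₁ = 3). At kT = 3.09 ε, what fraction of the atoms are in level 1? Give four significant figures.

Eᵢ/kT = 0, 1.45631.
Z = Σ gᵢe^(−Eᵢ/kT) = 1·e^(−0) + 3·e^(−1.45631) = 1.00000 + 0.699284 = 1.69928.
P₁ = g₁ e^(−E₁/kT) / Z = 0.699284/1.69928 = 0.4115.

0.4115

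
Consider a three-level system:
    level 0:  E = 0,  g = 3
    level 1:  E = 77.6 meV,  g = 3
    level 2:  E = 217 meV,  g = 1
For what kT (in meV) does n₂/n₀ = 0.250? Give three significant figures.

n₂/n₀ = (g₂/g₀) exp[−(E₂−E₀)/kT] = 0.250.
⇒ (E₂−E₀)/kT = ln((1/3)/0.250) = ln(1.3333) = 0.28766.
kT = 217 meV / 0.28766 = 754 meV.

754 meV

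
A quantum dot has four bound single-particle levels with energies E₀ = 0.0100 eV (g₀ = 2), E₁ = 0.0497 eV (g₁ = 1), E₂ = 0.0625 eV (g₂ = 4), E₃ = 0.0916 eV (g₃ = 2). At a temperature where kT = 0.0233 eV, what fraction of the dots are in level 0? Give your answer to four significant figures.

Eᵢ/kT = 0.429185, 2.13305, 2.68240, 3.93133.
Z = Σ gᵢe^(−Eᵢ/kT) = 2·e^(−0.429185) + 1·e^(−2.13305) + 4·e^(−2.68240) + 2·e^(−3.93133) = 1.30208 + 0.118475 + 0.273595 + 0.0392351 = 1.73339.
P₀ = g₀ e^(−E₀/kT) / Z = 1.30208/1.73339 = 0.7512.

0.7512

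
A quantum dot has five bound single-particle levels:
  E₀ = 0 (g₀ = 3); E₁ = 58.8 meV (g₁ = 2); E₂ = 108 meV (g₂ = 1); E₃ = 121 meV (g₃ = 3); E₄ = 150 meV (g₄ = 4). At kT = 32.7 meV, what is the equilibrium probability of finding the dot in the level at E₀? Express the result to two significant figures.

Eᵢ/kT = 0, 1.798, 3.303, 3.700, 4.587.
Z = Σ gᵢe^(−Eᵢ/kT) = 3·e^(−0) + 2·e^(−1.798) + 1·e^(−3.303) + 3·e^(−3.700) + 4·e^(−4.587) = 3.000 + 0.3313 + 0.03677 + 0.07417 + 0.04073 = 3.483.
P₀ = g₀ e^(−E₀/kT) / Z = 3.000/3.483 = 0.86.

0.86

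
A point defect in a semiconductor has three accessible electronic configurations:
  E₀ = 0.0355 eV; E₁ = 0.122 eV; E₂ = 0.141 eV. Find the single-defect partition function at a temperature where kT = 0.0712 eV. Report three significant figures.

Eᵢ/kT = 0.49860, 1.7135, 1.9803.
Z = Σ e^(−Eᵢ/kT) = e^(−0.49860) + e^(−1.7135) + e^(−1.9803) = 0.60738 + 0.18023 + 0.13803 = 0.92564.

Z = 0.926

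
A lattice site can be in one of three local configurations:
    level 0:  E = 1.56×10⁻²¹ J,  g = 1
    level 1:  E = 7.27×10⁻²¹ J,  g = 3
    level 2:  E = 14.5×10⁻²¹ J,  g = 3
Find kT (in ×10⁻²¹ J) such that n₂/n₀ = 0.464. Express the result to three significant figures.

6.93 ×10⁻²¹ J

n₂/n₀ = (g₂/g₀) exp[−(E₂−E₀)/kT] = 0.464.
⇒ (E₂−E₀)/kT = ln((3/1)/0.464) = ln(6.4655) = 1.8665.
kT = 12.94 ×10⁻²¹ J / 1.8665 = 6.93 ×10⁻²¹ J.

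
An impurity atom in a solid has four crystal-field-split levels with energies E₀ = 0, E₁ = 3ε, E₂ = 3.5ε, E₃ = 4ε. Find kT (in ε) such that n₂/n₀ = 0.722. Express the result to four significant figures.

10.75 ε

n₂/n₀ = exp[−(E₂−E₀)/kT] = 0.722.
⇒ (E₂−E₀)/kT = ln(1/0.722) = ln(1.38504) = 0.325729.
kT = 3.5ε / 0.325729 = 10.75 ε.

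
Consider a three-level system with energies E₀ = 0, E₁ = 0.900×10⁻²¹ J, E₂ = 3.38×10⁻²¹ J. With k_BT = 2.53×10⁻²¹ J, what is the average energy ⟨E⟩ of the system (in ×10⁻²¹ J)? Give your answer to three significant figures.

Eᵢ/kT = 0, 0.35573, 1.3360.
Z = Σ e^(−Eᵢ/kT) = e^(−0) + e^(−0.35573) + e^(−1.3360) = 1.0000 + 0.70066 + 0.26290 = 1.9636.
⟨E⟩ = Σ Eᵢ e^(−Eᵢ/kT) / Z = (0·1.0000 + 0.900·0.70066 + 3.38·0.26290) / 1.9636 = 0.774 ×10⁻²¹ J.

0.774 ×10⁻²¹ J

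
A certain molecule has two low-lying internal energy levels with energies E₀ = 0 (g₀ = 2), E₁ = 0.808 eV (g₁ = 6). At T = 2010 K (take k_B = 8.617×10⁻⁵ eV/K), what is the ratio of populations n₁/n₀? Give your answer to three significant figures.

0.0283

k_BT = 8.617×10⁻⁵ × 2010 K = 0.17320 eV.
n₁/n₀ = (g₁/g₀) exp[−(E₁−E₀)/kT] = (6/2) × exp(−(0.808 eV)/(0.17320 eV)) = (6/2) × exp(-4.6651) = 0.0283.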